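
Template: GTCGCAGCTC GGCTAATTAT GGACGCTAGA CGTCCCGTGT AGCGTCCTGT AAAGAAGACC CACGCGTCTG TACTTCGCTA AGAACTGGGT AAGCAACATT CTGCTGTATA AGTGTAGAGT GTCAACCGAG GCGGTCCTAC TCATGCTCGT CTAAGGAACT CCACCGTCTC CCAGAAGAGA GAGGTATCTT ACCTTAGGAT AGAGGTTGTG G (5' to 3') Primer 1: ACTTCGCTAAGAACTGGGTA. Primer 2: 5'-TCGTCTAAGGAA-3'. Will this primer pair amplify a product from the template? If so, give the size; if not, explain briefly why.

Primer 1 (ACTTCGCTAAGAACTGGGTA) matches the top strand at positions 72–91 (3' end points downstream).
Primer 2 (TCGTCTAAGGAA) also matches the top strand directly, at positions 147–158 — its reverse complement TTCCTTAGACGA is not present.
Both primers anneal to the bottom strand with 3' ends pointing the same way, so neither can prime synthesis back toward the other.

No product — both primers anneal to the same strand and extend in the same direction.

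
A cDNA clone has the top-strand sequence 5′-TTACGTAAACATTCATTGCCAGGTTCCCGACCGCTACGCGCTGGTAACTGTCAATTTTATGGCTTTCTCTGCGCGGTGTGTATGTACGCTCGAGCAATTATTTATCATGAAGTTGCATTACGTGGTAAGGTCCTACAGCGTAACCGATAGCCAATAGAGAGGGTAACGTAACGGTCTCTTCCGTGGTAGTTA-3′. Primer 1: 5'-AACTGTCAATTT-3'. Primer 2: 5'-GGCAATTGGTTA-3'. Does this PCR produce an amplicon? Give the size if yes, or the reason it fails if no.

No product — primer 2 has no binding site in the template.

Primer 2 (GGCAATTGGTTA) does not match the top strand, and its reverse complement TAACCAATTGCC does not match either.
With no annealing site for primer 2, no amplification occurs.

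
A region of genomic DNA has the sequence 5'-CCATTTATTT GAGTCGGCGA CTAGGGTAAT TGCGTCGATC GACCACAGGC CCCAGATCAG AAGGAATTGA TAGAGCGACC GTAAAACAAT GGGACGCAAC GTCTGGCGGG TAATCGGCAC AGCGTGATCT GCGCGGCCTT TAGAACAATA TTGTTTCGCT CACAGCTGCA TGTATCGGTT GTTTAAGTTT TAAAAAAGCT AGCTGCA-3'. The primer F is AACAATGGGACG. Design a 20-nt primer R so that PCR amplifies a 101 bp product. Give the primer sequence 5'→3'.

The forward primer binds at positions 85–96, so a 101 bp product ends at position 85 + 101 − 1 = 185.
The reverse primer anneals to the top strand over positions 166–185, i.e. to CTGCATGTATCGGTTGTTTA.
Its sequence written 5'→3' is the reverse complement: TAAACAACCGATACATGCAG.

5'-TAAACAACCGATACATGCAG-3'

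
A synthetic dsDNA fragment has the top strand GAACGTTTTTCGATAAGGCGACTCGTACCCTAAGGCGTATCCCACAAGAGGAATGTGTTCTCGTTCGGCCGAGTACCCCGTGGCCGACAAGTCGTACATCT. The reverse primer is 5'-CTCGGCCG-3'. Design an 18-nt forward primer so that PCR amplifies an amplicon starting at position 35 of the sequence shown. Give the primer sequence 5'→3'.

The reverse primer's reverse complement CGGCCGAG matches the template at positions 66–73; the product starts at position 35.
The forward primer is identical to the top strand over positions 35–52: GCGTATCCCACAAGAGGA.

5'-GCGTATCCCACAAGAGGA-3'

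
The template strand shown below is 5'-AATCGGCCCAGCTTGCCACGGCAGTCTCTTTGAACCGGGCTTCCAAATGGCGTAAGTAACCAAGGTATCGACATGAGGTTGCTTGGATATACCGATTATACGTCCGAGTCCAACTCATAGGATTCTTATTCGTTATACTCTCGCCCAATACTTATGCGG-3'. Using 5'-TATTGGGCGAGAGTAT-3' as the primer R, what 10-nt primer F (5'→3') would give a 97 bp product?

5'-AAGTAACCAA-3'

The reverse primer's reverse complement ATACTCTCGCCCAATA matches the template at positions 135–150, so the product ends at position 150.
A 97 bp product then starts at position 150 − 97 + 1 = 54.
The forward primer is identical to the top strand there: AAGTAACCAA.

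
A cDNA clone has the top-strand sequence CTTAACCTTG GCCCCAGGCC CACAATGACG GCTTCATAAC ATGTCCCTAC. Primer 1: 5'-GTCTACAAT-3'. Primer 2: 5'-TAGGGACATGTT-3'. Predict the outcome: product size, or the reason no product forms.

No product — primer 1 has no binding site in the template.

Primer 1 (GTCTACAAT) does not match the top strand, and its reverse complement ATTGTAGAC does not match either.
With no annealing site for primer 1, no amplification occurs.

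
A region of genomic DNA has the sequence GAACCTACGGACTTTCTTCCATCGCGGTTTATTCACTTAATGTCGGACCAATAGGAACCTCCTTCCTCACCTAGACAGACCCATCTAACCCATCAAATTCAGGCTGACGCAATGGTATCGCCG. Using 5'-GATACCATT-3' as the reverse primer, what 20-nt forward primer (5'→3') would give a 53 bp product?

The reverse primer's reverse complement AATGGTATC matches the template at positions 111–119, so the product ends at position 119.
A 53 bp product then starts at position 119 − 53 + 1 = 67.
The forward primer is identical to the top strand there: TCACCTAGACAGACCCATCT.

5'-TCACCTAGACAGACCCATCT-3'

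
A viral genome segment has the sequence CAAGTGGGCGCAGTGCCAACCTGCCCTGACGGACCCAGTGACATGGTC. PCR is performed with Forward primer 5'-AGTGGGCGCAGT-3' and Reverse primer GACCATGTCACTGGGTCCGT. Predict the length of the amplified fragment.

The forward primer matches the template at positions 3–14.
The reverse primer's reverse complement is ACGGACCCAGTGACATGGTC, which matches the template at positions 29–48.
Product length = (reverse-primer end) − (forward-primer start) + 1 = 48 − 3 + 1 = 46 bp.

46 bp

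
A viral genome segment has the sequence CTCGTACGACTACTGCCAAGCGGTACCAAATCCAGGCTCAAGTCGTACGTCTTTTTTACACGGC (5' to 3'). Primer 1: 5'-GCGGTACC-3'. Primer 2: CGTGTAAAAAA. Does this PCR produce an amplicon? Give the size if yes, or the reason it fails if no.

Yes — a 43 bp product.

Primer 1 (GCGGTACC) matches the top strand at positions 20–27; it acts as a forward primer.
Primer 2's reverse complement is TTTTTTACACG, matching the top strand at positions 52–62; it acts as a reverse primer.
The 3' ends face each other across positions 20–62, giving a 43 bp product.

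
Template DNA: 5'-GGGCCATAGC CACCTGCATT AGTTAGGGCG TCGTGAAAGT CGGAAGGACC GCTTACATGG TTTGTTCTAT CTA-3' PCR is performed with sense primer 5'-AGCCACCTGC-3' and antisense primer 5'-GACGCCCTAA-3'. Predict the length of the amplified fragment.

Scanning the template, AGCCACCTGC occurs at positions 8–17; this primer anneals to the bottom strand there with its 3' end pointing downstream.
Reverse complement of the reverse primer: TTAGGGCGTC. This occurs on the top strand at positions 23–32.
Product length = (reverse-primer end) − (forward-primer start) + 1 = 32 − 8 + 1 = 25 bp.

25 bp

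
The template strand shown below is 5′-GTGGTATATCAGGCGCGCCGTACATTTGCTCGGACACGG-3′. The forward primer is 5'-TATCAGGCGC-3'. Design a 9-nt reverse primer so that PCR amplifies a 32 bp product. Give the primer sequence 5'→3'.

The forward primer binds at positions 7–16, so a 32 bp product ends at position 7 + 32 − 1 = 38.
The reverse primer anneals to the top strand over positions 30–38, i.e. to TCGGACACG.
Its sequence written 5'→3' is the reverse complement: CGTGTCCGA.

5'-CGTGTCCGA-3'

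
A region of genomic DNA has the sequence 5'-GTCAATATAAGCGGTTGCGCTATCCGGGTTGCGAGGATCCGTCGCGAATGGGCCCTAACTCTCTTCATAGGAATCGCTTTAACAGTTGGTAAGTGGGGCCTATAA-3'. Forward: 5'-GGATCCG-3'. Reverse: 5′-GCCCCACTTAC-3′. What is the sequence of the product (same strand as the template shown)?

Forward primer GGATCCG is found on the top strand at positions 35–41.
Reverse complement of the reverse primer: GTAAGTGGGGC. This occurs on the top strand at positions 89–99.
The product is the template from position 35 through 99 (65 bp).

5'-GGATCCGTCGCGAATGGGCCCTAACTCTCTTCATAGGAATCGCTTTAACAGTTGGTAAGTGGGGC-3'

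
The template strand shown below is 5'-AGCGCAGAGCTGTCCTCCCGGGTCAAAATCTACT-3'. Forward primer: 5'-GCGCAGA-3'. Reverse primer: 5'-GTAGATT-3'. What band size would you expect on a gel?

32 bp

The forward primer matches the template at positions 2–8.
Taking the reverse complement of GTAGATT gives AATCTAC, found at positions 27–33 on the template; the primer anneals here to the top strand with its 3' end pointing upstream.
Product length = (reverse-primer end) − (forward-primer start) + 1 = 33 − 2 + 1 = 32 bp.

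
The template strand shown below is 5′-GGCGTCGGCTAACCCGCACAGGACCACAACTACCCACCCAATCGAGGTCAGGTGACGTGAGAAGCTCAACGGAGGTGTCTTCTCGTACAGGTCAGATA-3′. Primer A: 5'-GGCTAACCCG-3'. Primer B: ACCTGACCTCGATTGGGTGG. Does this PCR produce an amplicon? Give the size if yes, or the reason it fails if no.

Yes — a 47 bp product.

Primer A (GGCTAACCCG) matches the top strand at positions 7–16; it acts as a forward primer.
Primer B's reverse complement is CCACCCAATCGAGGTCAGGT, matching the top strand at positions 34–53; it acts as a reverse primer.
The 3' ends face each other across positions 7–53, giving a 47 bp product.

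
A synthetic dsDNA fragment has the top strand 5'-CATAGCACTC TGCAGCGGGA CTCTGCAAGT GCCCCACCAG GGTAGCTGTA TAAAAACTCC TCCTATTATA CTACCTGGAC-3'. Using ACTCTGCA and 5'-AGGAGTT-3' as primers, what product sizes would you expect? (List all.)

The forward primer ACTCTGCA matches the top strand at positions 7–14, 20–27.
The reverse primer's reverse complement is AACTCCT, matching at positions 55–61.
Each forward site pairs with the reverse site to give a product ending at position 61: sizes 55, 42 bp.

55 bp, 42 bp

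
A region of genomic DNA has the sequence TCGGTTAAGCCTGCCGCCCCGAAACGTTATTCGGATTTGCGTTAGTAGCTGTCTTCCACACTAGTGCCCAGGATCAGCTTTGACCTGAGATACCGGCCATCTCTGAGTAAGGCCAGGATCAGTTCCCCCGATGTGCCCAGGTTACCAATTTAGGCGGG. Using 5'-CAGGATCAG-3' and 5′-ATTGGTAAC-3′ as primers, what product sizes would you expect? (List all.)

81 bp, 36 bp

The forward primer CAGGATCAG matches the top strand at positions 69–77, 114–122.
The reverse primer's reverse complement is GTTACCAAT, matching at positions 141–149.
Each forward site pairs with the reverse site to give a product ending at position 149: sizes 81, 36 bp.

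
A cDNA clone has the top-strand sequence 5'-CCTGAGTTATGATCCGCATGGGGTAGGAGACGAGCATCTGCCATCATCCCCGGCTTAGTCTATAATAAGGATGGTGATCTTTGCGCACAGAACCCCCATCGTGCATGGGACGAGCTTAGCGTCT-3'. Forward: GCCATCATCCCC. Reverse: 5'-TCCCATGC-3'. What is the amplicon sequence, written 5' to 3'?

The forward primer matches the template at positions 40–51.
The reverse primer's reverse complement is GCATGGGA, which matches the template at positions 103–110.
The product is the template from position 40 through 110 (71 bp).

5'-GCCATCATCCCCGGCTTAGTCTATAATAAGGATGGTGATCTTTGCGCACAGAACCCCCATCGTGCATGGGA-3'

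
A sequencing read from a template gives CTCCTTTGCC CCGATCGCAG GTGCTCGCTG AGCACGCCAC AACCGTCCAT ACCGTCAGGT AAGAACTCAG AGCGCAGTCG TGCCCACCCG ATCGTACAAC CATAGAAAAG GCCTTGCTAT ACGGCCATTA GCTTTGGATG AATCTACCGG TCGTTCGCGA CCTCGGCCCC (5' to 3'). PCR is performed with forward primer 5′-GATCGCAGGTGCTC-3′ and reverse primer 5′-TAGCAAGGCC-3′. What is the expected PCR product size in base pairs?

Forward primer GATCGCAGGTGCTC is found on the top strand at positions 13–26.
Reverse complement of the reverse primer: GGCCTTGCTA. This occurs on the top strand at positions 110–119.
Product length = (reverse-primer end) − (forward-primer start) + 1 = 119 − 13 + 1 = 107 bp.

107 bp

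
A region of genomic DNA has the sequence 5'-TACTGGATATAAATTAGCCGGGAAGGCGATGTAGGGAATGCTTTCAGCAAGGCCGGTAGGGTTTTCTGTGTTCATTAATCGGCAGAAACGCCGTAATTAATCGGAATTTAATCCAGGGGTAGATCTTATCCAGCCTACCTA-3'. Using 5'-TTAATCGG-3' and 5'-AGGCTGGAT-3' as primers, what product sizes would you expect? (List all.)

62 bp, 40 bp

The forward primer TTAATCGG matches the top strand at positions 75–82, 97–104.
The reverse primer's reverse complement is ATCCAGCCT, matching at positions 128–136.
Each forward site pairs with the reverse site to give a product ending at position 136: sizes 62, 40 bp.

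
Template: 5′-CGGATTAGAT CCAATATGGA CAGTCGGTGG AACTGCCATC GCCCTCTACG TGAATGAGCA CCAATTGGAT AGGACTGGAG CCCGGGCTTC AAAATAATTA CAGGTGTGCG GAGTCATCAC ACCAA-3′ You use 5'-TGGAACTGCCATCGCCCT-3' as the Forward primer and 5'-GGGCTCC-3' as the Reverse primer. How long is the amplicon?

Scanning the template, TGGAACTGCCATCGCCCT occurs at positions 28–45; this primer anneals to the bottom strand there with its 3' end pointing downstream.
The reverse primer's reverse complement is GGAGCCC, which matches the template at positions 77–83.
Amplicon spans positions 28–83: 56 bp.

56 bp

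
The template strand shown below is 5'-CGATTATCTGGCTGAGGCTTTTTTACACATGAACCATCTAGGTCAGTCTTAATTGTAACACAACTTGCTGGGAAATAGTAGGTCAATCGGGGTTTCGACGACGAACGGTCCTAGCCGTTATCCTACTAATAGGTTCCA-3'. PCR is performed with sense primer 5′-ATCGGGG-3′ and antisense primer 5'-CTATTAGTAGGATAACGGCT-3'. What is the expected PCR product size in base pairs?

The forward primer matches the template at positions 86–92.
Taking the reverse complement of CTATTAGTAGGATAACGGCT gives AGCCGTTATCCTACTAATAG, found at positions 113–132 on the template; the primer anneals here to the top strand with its 3' end pointing upstream.
Product length = (reverse-primer end) − (forward-primer start) + 1 = 132 − 86 + 1 = 47 bp.

47 bp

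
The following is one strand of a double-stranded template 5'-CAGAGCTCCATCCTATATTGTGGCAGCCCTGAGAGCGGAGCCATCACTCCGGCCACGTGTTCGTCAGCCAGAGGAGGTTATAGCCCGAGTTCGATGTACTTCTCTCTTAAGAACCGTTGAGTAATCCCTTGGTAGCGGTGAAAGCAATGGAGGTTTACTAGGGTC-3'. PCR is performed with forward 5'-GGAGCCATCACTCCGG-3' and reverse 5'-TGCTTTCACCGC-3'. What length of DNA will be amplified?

Forward primer GGAGCCATCACTCCGG is found on the top strand at positions 37–52.
Reverse complement of the reverse primer: GCGGTGAAAGCA. This occurs on the top strand at positions 135–146.
Amplicon spans positions 37–146: 110 bp.

110 bp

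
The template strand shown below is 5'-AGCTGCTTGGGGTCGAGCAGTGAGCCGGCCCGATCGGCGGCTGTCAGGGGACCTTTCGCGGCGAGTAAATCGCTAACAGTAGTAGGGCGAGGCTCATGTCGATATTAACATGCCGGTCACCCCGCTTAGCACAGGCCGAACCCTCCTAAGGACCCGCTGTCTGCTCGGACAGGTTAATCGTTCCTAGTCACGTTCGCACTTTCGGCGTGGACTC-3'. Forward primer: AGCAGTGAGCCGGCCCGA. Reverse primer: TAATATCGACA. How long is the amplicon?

92 bp

Forward primer AGCAGTGAGCCGGCCCGA is found on the top strand at positions 16–33.
Taking the reverse complement of TAATATCGACA gives TGTCGATATTA, found at positions 97–107 on the template; the primer anneals here to the top strand with its 3' end pointing upstream.
The product runs from position 16 to position 107, so its length is 107 − 16 + 1 = 92 bp.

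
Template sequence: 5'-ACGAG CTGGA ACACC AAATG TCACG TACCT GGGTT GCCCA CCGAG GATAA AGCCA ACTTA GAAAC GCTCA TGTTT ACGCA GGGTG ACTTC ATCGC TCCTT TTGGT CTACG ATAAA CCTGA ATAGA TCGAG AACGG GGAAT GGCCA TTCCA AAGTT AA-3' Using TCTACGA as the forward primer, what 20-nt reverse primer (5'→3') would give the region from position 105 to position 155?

The product's 3' end on the top strand is position 155.
The reverse primer anneals to the top strand over positions 136–155, i.e. to GGAATGGCCATTCCAAAGTT.
Its sequence written 5'→3' is the reverse complement: AACTTTGGAATGGCCATTCC.

5'-AACTTTGGAATGGCCATTCC-3'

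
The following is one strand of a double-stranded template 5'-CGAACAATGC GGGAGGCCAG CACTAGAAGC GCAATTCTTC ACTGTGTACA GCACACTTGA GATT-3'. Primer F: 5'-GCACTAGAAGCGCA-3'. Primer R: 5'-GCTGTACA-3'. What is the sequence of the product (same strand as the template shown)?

Scanning the template, GCACTAGAAGCGCA occurs at positions 20–33; this primer anneals to the bottom strand there with its 3' end pointing downstream.
Taking the reverse complement of GCTGTACA gives TGTACAGC, found at positions 45–52 on the template; the primer anneals here to the top strand with its 3' end pointing upstream.
The product is the template from position 20 through 52 (33 bp).

5'-GCACTAGAAGCGCAATTCTTCACTGTGTACAGC-3'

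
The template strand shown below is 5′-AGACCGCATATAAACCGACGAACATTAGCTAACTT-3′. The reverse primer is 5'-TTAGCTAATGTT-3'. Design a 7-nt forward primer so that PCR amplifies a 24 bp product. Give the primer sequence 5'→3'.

5'-TATAAAC-3'

The reverse primer's reverse complement AACATTAGCTAA matches the template at positions 21–32, so the product ends at position 32.
A 24 bp product then starts at position 32 − 24 + 1 = 9.
The forward primer is identical to the top strand there: TATAAAC.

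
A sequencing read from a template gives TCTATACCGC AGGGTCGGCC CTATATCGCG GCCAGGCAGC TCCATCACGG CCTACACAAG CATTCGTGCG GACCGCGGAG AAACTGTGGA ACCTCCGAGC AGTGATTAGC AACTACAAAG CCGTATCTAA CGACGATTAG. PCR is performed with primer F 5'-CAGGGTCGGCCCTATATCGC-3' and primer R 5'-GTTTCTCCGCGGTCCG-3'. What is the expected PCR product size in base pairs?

The forward primer matches the template at positions 10–29.
The reverse primer's reverse complement is CGGACCGCGGAGAAAC, which matches the template at positions 69–84.
Amplicon spans positions 10–84: 75 bp.

75 bp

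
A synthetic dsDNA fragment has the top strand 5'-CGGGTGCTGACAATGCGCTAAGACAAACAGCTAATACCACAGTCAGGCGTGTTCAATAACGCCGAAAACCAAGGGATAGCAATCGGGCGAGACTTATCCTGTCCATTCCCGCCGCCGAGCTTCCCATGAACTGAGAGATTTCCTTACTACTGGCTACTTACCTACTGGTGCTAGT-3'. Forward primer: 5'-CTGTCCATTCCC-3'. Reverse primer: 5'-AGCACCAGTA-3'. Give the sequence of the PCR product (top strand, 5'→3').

Forward primer CTGTCCATTCCC is found on the top strand at positions 99–110.
The reverse primer's reverse complement is TACTGGTGCT, which matches the template at positions 163–172.
The product is the template from position 99 through 172 (74 bp).

5'-CTGTCCATTCCCGCCGCCGAGCTTCCCATGAACTGAGAGATTTCCTTACTACTGGCTACTTACCTACTGGTGCT-3'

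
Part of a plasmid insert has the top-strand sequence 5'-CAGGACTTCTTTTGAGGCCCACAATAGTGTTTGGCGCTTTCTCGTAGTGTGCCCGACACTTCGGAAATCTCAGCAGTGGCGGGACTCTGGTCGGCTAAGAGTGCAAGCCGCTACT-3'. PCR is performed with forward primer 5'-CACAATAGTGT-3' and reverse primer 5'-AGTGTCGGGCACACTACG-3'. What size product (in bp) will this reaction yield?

Scanning the template, CACAATAGTGT occurs at positions 20–30; this primer anneals to the bottom strand there with its 3' end pointing downstream.
Reverse complement of the reverse primer: CGTAGTGTGCCCGACACT. This occurs on the top strand at positions 43–60.
Amplicon spans positions 20–60: 41 bp.

41 bp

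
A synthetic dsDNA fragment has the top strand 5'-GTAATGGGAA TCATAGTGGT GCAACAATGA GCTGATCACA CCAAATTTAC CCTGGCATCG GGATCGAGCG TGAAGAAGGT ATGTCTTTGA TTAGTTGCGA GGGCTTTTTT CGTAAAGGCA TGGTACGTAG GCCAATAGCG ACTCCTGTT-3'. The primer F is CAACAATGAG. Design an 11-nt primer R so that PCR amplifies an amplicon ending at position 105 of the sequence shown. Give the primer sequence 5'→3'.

The forward primer binds at positions 22–31; the product's 3' end on the top strand is position 105.
The reverse primer anneals to the top strand over positions 95–105, i.e. to TTGCGAGGGCT.
Its sequence written 5'→3' is the reverse complement: AGCCCTCGCAA.

5'-AGCCCTCGCAA-3'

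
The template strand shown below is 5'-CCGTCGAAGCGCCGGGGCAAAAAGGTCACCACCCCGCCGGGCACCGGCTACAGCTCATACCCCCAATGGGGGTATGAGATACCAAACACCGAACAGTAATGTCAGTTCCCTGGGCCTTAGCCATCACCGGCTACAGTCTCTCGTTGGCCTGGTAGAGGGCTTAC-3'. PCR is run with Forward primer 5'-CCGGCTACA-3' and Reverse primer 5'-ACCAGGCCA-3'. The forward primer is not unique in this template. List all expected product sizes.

The forward primer CCGGCTACA matches the top strand at positions 44–52, 127–135.
The reverse primer's reverse complement is TGGCCTGGT, matching at positions 145–153.
Each forward site pairs with the reverse site to give a product ending at position 153: sizes 110, 27 bp.

110 bp, 27 bp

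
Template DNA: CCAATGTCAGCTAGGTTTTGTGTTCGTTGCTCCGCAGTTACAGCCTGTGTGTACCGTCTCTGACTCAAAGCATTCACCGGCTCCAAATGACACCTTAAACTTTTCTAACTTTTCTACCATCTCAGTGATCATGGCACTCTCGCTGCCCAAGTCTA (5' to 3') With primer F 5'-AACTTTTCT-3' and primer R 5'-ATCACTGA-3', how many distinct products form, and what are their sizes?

Two products: 32 bp, 23 bp

The forward primer AACTTTTCT matches the top strand at positions 98–106, 107–115.
The reverse primer's reverse complement is TCAGTGAT, matching at positions 122–129.
Each forward site pairs with the reverse site to give a product ending at position 129: sizes 32, 23 bp.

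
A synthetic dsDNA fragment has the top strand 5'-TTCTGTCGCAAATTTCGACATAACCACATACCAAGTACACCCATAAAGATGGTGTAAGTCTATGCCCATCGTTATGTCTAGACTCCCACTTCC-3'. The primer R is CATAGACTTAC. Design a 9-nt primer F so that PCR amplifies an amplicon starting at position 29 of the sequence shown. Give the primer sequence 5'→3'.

5'-TACCAAGTA-3'

The reverse primer's reverse complement GTAAGTCTATG matches the template at positions 54–64; the product starts at position 29.
The forward primer is identical to the top strand over positions 29–37: TACCAAGTA.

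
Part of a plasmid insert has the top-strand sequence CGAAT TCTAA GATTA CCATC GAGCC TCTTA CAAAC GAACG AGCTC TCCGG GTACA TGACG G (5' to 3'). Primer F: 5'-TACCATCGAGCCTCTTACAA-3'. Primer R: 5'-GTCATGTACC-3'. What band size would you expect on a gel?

46 bp

Scanning the template, TACCATCGAGCCTCTTACAA occurs at positions 14–33; this primer anneals to the bottom strand there with its 3' end pointing downstream.
Reverse complement of the reverse primer: GGTACATGAC. This occurs on the top strand at positions 50–59.
Product length = (reverse-primer end) − (forward-primer start) + 1 = 59 − 14 + 1 = 46 bp.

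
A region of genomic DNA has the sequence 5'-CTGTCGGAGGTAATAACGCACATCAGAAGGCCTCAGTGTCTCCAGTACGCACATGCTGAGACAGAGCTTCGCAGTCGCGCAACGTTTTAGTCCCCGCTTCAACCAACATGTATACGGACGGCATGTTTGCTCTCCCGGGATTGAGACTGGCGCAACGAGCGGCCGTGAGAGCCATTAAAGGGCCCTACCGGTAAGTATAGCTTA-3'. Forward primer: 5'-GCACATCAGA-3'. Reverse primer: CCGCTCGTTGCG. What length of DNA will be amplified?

Forward primer GCACATCAGA is found on the top strand at positions 18–27.
The reverse primer's reverse complement is CGCAACGAGCGG, which matches the template at positions 151–162.
Amplicon spans positions 18–162: 145 bp.

145 bp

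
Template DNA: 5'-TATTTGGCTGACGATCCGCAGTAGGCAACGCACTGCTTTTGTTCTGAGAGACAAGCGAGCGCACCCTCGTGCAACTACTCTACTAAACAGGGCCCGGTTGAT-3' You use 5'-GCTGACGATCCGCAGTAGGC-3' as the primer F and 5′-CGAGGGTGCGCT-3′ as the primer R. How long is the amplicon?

Scanning the template, GCTGACGATCCGCAGTAGGC occurs at positions 7–26; this primer anneals to the bottom strand there with its 3' end pointing downstream.
Taking the reverse complement of CGAGGGTGCGCT gives AGCGCACCCTCG, found at positions 58–69 on the template; the primer anneals here to the top strand with its 3' end pointing upstream.
The product runs from position 7 to position 69, so its length is 69 − 7 + 1 = 63 bp.

63 bp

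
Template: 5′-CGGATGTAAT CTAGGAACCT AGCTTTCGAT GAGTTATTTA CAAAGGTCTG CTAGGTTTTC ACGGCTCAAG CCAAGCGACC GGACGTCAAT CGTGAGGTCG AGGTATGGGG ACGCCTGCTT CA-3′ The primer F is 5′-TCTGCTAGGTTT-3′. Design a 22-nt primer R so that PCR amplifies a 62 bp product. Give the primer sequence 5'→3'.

The forward primer binds at positions 47–58, so a 62 bp product ends at position 47 + 62 − 1 = 108.
The reverse primer anneals to the top strand over positions 87–108, i.e. to CAATCGTGAGGTCGAGGTATGG.
Its sequence written 5'→3' is the reverse complement: CCATACCTCGACCTCACGATTG.

5'-CCATACCTCGACCTCACGATTG-3'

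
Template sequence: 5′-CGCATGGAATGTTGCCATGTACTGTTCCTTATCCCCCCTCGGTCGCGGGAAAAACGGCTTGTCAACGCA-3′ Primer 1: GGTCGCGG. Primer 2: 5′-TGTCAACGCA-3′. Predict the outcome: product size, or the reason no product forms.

No product — both primers anneal to the same strand and extend in the same direction.

Primer 1 (GGTCGCGG) matches the top strand at positions 41–48 (3' end points downstream).
Primer 2 (TGTCAACGCA) also matches the top strand directly, at positions 60–69 — its reverse complement TGCGTTGACA is not present.
Both primers anneal to the bottom strand with 3' ends pointing the same way, so neither can prime synthesis back toward the other.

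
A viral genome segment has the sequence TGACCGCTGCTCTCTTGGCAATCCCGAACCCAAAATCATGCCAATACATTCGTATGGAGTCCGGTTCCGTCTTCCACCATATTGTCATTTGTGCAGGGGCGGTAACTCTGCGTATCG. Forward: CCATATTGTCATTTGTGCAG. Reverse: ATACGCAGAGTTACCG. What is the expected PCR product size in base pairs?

39 bp

Forward primer CCATATTGTCATTTGTGCAG is found on the top strand at positions 77–96.
Reverse complement of the reverse primer: CGGTAACTCTGCGTAT. This occurs on the top strand at positions 100–115.
Amplicon spans positions 77–115: 39 bp.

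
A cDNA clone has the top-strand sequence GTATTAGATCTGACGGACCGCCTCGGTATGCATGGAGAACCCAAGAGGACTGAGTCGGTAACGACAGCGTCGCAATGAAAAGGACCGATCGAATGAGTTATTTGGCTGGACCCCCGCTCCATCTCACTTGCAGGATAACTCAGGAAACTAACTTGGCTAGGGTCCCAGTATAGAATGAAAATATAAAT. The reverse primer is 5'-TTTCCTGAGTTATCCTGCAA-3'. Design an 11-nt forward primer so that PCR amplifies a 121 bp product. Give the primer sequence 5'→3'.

5'-TATGCATGGAG-3'

The reverse primer's reverse complement TTGCAGGATAACTCAGGAAA matches the template at positions 128–147, so the product ends at position 147.
A 121 bp product then starts at position 147 − 121 + 1 = 27.
The forward primer is identical to the top strand there: TATGCATGGAG.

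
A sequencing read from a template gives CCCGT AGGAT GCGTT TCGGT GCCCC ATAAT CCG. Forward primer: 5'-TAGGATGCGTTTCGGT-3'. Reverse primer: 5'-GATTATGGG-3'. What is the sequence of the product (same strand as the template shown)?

Scanning the template, TAGGATGCGTTTCGGT occurs at positions 5–20; this primer anneals to the bottom strand there with its 3' end pointing downstream.
Taking the reverse complement of GATTATGGG gives CCCATAATC, found at positions 23–31 on the template; the primer anneals here to the top strand with its 3' end pointing upstream.
The product is the template from position 5 through 31 (27 bp).

5'-TAGGATGCGTTTCGGTGCCCCATAATC-3'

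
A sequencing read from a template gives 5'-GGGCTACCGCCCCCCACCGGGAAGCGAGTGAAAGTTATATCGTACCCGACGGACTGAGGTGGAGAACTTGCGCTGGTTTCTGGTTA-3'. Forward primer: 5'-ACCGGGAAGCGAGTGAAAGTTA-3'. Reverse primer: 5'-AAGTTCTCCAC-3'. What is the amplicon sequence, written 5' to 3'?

The forward primer matches the template at positions 16–37.
The reverse primer's reverse complement is GTGGAGAACTT, which matches the template at positions 59–69.
The product is the template from position 16 through 69 (54 bp).

5'-ACCGGGAAGCGAGTGAAAGTTATATCGTACCCGACGGACTGAGGTGGAGAACTT-3'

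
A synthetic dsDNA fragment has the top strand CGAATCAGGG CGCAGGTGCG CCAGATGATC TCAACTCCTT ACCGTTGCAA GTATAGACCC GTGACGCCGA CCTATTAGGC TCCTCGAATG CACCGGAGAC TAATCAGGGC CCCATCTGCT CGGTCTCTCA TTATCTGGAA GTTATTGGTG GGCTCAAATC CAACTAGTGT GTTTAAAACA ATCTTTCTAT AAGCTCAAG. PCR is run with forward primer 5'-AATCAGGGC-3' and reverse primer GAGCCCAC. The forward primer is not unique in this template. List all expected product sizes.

153 bp, 54 bp

The forward primer AATCAGGGC matches the top strand at positions 3–11, 102–110.
The reverse primer's reverse complement is GTGGGCTC, matching at positions 148–155.
Each forward site pairs with the reverse site to give a product ending at position 155: sizes 153, 54 bp.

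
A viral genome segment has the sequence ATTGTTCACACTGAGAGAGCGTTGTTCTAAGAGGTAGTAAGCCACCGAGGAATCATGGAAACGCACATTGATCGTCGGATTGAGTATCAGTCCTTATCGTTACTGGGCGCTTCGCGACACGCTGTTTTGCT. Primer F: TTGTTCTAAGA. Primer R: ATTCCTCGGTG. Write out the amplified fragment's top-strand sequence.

Scanning the template, TTGTTCTAAGA occurs at positions 22–32; this primer anneals to the bottom strand there with its 3' end pointing downstream.
The reverse primer's reverse complement is CACCGAGGAAT, which matches the template at positions 43–53.
The product is the template from position 22 through 53 (32 bp).

5'-TTGTTCTAAGAGGTAGTAAGCCACCGAGGAAT-3'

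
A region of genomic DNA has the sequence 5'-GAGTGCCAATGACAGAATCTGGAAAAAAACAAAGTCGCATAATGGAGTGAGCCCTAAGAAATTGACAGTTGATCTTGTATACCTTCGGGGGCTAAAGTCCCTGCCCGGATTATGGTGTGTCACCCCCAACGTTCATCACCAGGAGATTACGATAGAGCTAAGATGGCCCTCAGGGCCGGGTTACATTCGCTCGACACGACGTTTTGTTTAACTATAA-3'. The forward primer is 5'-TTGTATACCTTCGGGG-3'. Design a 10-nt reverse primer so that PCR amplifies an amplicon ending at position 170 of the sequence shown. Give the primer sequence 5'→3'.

5'-AGGGCCATCT-3'

The forward primer binds at positions 75–90; the product's 3' end on the top strand is position 170.
The reverse primer anneals to the top strand over positions 161–170, i.e. to AGATGGCCCT.
Its sequence written 5'→3' is the reverse complement: AGGGCCATCT.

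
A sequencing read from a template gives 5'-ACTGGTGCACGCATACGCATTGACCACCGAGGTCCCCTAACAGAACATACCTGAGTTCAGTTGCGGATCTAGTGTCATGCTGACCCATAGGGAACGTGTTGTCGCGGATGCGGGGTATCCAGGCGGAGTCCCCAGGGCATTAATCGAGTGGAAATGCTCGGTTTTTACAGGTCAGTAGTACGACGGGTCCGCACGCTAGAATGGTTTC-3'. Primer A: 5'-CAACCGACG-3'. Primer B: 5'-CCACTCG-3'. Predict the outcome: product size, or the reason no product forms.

Primer A (CAACCGACG) does not match the top strand, and its reverse complement CGTCGGTTG does not match either.
With no annealing site for primer A, no amplification occurs.

No product — primer A has no binding site in the template.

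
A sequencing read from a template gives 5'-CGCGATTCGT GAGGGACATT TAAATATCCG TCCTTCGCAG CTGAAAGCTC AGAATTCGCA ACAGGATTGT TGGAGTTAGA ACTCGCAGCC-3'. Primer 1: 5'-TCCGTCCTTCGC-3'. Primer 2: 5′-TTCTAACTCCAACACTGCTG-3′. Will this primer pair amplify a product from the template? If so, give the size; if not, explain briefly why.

No product — primer 2 has no binding site in the template.

Primer 2 (TTCTAACTCCAACACTGCTG) does not match the top strand, and its reverse complement CAGCAGTGTTGGAGTTAGAA does not match either.
With no annealing site for primer 2, no amplification occurs.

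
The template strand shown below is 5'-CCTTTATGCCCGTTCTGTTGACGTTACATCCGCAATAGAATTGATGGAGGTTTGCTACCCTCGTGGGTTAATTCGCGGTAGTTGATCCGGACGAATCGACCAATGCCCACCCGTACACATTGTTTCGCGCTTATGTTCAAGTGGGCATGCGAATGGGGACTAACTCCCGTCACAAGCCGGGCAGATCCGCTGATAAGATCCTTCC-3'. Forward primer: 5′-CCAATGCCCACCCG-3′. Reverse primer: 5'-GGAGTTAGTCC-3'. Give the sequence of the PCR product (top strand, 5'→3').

5'-CCAATGCCCACCCGTACACATTGTTTCGCGCTTATGTTCAAGTGGGCATGCGAATGGGGACTAACTCC-3'

Forward primer CCAATGCCCACCCG is found on the top strand at positions 100–113.
Taking the reverse complement of GGAGTTAGTCC gives GGACTAACTCC, found at positions 157–167 on the template; the primer anneals here to the top strand with its 3' end pointing upstream.
The product is the template from position 100 through 167 (68 bp).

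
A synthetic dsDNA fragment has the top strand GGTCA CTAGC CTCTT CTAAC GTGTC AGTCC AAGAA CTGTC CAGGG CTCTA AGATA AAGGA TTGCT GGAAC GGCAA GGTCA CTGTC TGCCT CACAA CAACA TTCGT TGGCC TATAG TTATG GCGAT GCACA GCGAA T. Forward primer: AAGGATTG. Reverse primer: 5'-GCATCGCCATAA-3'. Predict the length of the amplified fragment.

72 bp

Scanning the template, AAGGATTG occurs at positions 56–63; this primer anneals to the bottom strand there with its 3' end pointing downstream.
The reverse primer's reverse complement is TTATGGCGATGC, which matches the template at positions 116–127.
The product runs from position 56 to position 127, so its length is 127 − 56 + 1 = 72 bp.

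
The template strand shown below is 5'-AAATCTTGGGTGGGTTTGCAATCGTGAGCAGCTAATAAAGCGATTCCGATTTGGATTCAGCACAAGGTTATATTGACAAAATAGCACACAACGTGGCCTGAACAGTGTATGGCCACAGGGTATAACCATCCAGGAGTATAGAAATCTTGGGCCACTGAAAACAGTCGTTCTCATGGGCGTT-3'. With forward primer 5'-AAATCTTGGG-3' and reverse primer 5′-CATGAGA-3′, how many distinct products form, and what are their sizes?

The forward primer AAATCTTGGG matches the top strand at positions 1–10, 142–151.
The reverse primer's reverse complement is TCTCATG, matching at positions 169–175.
Each forward site pairs with the reverse site to give a product ending at position 175: sizes 175, 34 bp.

Two products: 175 bp, 34 bp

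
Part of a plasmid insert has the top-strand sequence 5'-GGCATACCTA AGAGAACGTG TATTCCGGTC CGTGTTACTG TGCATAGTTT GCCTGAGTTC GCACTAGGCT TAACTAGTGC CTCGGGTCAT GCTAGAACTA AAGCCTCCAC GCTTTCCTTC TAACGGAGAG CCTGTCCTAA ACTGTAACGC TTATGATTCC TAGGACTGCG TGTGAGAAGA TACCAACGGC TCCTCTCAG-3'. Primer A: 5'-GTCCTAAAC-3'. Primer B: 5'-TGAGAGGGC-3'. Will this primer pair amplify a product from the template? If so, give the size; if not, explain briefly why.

No product — primer B has no binding site in the template.

Primer B (TGAGAGGGC) does not match the top strand, and its reverse complement GCCCTCTCA does not match either.
With no annealing site for primer B, no amplification occurs.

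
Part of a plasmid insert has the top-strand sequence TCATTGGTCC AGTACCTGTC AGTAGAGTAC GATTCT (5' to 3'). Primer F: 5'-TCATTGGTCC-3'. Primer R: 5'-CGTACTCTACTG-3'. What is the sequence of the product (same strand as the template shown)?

5'-TCATTGGTCCAGTACCTGTCAGTAGAGTACG-3'

Scanning the template, TCATTGGTCC occurs at positions 1–10; this primer anneals to the bottom strand there with its 3' end pointing downstream.
Reverse complement of the reverse primer: CAGTAGAGTACG. This occurs on the top strand at positions 20–31.
The product is the template from position 1 through 31 (31 bp).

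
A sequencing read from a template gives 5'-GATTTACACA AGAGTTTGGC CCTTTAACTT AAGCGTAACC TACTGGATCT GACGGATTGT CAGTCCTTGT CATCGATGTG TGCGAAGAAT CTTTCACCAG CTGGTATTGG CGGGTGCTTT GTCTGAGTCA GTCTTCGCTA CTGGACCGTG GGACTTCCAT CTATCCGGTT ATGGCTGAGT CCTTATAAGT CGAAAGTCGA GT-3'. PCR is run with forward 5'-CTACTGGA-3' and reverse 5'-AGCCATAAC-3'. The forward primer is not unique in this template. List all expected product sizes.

137 bp, 39 bp

The forward primer CTACTGGA matches the top strand at positions 40–47, 138–145.
The reverse primer's reverse complement is GTTATGGCT, matching at positions 168–176.
Each forward site pairs with the reverse site to give a product ending at position 176: sizes 137, 39 bp.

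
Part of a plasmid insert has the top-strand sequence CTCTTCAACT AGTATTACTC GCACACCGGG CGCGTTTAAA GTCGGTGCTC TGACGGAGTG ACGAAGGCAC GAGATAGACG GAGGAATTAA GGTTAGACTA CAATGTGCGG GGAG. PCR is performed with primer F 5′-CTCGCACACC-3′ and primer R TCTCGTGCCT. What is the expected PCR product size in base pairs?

57 bp

Forward primer CTCGCACACC is found on the top strand at positions 18–27.
Reverse complement of the reverse primer: AGGCACGAGA. This occurs on the top strand at positions 65–74.
The product runs from position 18 to position 74, so its length is 74 − 18 + 1 = 57 bp.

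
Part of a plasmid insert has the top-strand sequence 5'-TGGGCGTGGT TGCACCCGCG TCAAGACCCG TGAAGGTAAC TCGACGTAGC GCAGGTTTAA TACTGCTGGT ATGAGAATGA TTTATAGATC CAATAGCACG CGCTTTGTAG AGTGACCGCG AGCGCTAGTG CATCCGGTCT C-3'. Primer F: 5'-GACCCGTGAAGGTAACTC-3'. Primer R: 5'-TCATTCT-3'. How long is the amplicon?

56 bp

The forward primer matches the template at positions 25–42.
Taking the reverse complement of TCATTCT gives AGAATGA, found at positions 74–80 on the template; the primer anneals here to the top strand with its 3' end pointing upstream.
Amplicon spans positions 25–80: 56 bp.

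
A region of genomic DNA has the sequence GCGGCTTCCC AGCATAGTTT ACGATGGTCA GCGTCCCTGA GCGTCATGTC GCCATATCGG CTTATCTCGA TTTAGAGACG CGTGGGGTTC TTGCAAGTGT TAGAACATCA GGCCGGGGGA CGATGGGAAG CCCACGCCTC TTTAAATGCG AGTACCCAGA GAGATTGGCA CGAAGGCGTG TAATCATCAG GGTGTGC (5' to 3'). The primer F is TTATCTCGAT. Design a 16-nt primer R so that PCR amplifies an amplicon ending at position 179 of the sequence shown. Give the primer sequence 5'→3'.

The forward primer binds at positions 62–71; the product's 3' end on the top strand is position 179.
The reverse primer anneals to the top strand over positions 164–179, i.e. to ATTGGCACGAAGGCGT.
Its sequence written 5'→3' is the reverse complement: ACGCCTTCGTGCCAAT.

5'-ACGCCTTCGTGCCAAT-3'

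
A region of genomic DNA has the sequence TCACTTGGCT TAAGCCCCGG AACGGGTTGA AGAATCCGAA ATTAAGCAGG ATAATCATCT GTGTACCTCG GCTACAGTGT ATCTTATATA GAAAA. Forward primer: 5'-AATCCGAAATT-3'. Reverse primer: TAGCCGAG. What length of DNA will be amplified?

42 bp

Forward primer AATCCGAAATT is found on the top strand at positions 33–43.
The reverse primer's reverse complement is CTCGGCTA, which matches the template at positions 67–74.
The product runs from position 33 to position 74, so its length is 74 − 33 + 1 = 42 bp.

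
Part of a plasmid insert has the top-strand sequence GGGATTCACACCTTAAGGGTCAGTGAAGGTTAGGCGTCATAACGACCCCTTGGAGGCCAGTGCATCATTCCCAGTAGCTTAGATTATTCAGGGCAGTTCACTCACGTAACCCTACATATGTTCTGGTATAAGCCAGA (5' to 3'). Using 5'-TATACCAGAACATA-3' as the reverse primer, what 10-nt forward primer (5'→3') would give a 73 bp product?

5'-CAGTGCATCA-3'

The reverse primer's reverse complement TATGTTCTGGTATA matches the template at positions 117–130, so the product ends at position 130.
A 73 bp product then starts at position 130 − 73 + 1 = 58.
The forward primer is identical to the top strand there: CAGTGCATCA.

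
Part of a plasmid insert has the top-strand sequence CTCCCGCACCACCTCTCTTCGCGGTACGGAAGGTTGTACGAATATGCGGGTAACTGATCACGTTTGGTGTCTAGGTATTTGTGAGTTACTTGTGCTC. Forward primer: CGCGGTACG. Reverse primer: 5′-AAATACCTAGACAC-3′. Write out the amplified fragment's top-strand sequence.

The forward primer matches the template at positions 20–28.
The reverse primer's reverse complement is GTGTCTAGGTATTT, which matches the template at positions 67–80.
The product is the template from position 20 through 80 (61 bp).

5'-CGCGGTACGGAAGGTTGTACGAATATGCGGGTAACTGATCACGTTTGGTGTCTAGGTATTT-3'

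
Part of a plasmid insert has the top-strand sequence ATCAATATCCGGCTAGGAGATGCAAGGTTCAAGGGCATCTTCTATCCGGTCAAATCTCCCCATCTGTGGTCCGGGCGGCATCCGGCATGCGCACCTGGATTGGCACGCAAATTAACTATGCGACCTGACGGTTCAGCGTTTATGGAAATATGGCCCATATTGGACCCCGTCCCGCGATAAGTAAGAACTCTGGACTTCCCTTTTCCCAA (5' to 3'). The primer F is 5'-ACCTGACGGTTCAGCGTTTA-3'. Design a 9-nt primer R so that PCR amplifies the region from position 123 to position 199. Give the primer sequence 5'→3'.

5'-GGAAGTCCA-3'

The product's 3' end on the top strand is position 199.
The reverse primer anneals to the top strand over positions 191–199, i.e. to TGGACTTCC.
Its sequence written 5'→3' is the reverse complement: GGAAGTCCA.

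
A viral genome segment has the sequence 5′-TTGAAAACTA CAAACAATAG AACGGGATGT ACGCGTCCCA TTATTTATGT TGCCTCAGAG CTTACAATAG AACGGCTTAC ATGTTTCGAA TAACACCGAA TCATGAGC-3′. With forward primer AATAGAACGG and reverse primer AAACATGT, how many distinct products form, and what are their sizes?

Two products: 71 bp, 21 bp

The forward primer AATAGAACGG matches the top strand at positions 16–25, 66–75.
The reverse primer's reverse complement is ACATGTTT, matching at positions 79–86.
Each forward site pairs with the reverse site to give a product ending at position 86: sizes 71, 21 bp.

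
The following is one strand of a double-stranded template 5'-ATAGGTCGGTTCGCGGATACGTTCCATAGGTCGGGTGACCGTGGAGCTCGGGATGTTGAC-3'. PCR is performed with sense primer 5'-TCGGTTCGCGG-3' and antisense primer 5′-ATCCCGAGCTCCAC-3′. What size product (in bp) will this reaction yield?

49 bp

The forward primer matches the template at positions 6–16.
The reverse primer's reverse complement is GTGGAGCTCGGGAT, which matches the template at positions 41–54.
The product runs from position 6 to position 54, so its length is 54 − 6 + 1 = 49 bp.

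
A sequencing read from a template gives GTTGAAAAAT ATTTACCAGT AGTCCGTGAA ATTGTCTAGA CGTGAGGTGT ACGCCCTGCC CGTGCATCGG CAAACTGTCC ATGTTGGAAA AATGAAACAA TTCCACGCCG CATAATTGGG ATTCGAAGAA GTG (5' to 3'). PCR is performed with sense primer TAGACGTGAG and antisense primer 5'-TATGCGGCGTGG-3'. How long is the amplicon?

78 bp

Scanning the template, TAGACGTGAG occurs at positions 37–46; this primer anneals to the bottom strand there with its 3' end pointing downstream.
Taking the reverse complement of TATGCGGCGTGG gives CCACGCCGCATA, found at positions 103–114 on the template; the primer anneals here to the top strand with its 3' end pointing upstream.
Amplicon spans positions 37–114: 78 bp.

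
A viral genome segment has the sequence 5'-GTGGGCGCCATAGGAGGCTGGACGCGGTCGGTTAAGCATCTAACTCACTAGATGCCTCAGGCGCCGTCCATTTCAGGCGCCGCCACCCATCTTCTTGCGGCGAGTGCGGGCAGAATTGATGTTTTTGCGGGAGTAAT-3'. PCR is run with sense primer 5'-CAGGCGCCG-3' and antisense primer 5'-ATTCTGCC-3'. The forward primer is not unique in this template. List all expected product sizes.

The forward primer CAGGCGCCG matches the top strand at positions 58–66, 74–82.
The reverse primer's reverse complement is GGCAGAAT, matching at positions 109–116.
Each forward site pairs with the reverse site to give a product ending at position 116: sizes 59, 43 bp.

59 bp, 43 bp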